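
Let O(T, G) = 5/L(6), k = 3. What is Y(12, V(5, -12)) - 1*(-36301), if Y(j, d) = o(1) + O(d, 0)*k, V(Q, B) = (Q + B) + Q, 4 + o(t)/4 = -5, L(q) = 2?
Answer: 72545/2 ≈ 36273.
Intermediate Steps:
o(t) = -36 (o(t) = -16 + 4*(-5) = -16 - 20 = -36)
V(Q, B) = B + 2*Q (V(Q, B) = (B + Q) + Q = B + 2*Q)
O(T, G) = 5/2
Y(j, d) = -57/2 (Y(j, d) = -36 + (5/2)*3 = -36 + 15/2 = -57/2)
Y(12, V(5, -12)) - 1*(-36301) = -57/2 - 1*(-36301) = -57/2 + 36301 = 72545/2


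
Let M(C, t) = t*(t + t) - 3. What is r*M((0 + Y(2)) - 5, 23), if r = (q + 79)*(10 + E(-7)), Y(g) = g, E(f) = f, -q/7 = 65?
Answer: -1190040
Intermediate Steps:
q = -455 (q = -7*65 = -455)
r = -1128 (r = (-455 + 79)*(10 - 7) = -376*3 = -1128)
M(C, t) = -3 + 2*t² (M(C, t) = t*(2*t) - 3 = 2*t² - 3 = -3 + 2*t²)
r*M((0 + Y(2)) - 5, 23) = -1128*(-3 + 2*23²) = -1128*(-3 + 2*529) = -1128*(-3 + 1058) = -1128*1055 = -1190040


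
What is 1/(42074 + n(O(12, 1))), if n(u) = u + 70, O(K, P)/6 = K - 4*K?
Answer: 1/41928 ≈ 2.3850e-5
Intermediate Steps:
O(K, P) = -18*K (O(K, P) = 6*(K - 4*K) = 6*(-3*K) = -18*K)
n(u) = 70 + u
1/(42074 + n(O(12, 1))) = 1/(42074 + (70 - 18*12)) = 1/(42074 + (70 - 216)) = 1/(42074 - 146) = 1/41928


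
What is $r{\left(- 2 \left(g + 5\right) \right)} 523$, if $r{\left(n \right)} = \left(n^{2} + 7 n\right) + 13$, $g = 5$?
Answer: $142779$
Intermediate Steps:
$r{\left(n \right)} = 13 + n^{2} + 7 n$
$r{\left(- 2 \left(g + 5\right) \right)} 523 = \left(13 + \left(- 2 \left(5 + 5\right)\right)^{2} + 7 \left(- 2 \left(5 + 5\right)\right)\right) 523 = \left(13 + \left(\left(-2\right) 10\right)^{2} + 7 \left(\left(-2\right) 10\right)\right) 523 = \left(13 + \left(-20\right)^{2} + 7 \left(-20\right)\right) 523 = \left(13 + 400 - 140\right) 523 = 273 \cdot 523 = 142779$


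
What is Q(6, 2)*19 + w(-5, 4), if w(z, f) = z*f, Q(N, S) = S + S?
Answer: 56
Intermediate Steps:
Q(N, S) = 2*S
w(z, f) = f*z
Q(6, 2)*19 + w(-5, 4) = (2*2)*19 + 4*(-5) = 4*19 - 20 = 76 - 20 = 56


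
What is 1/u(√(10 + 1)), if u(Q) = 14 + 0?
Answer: 1/14 ≈ 0.071429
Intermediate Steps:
u(Q) = 14
1/u(√(10 + 1)) = 1/14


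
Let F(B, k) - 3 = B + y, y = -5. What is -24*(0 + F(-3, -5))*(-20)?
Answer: -2400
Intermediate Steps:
F(B, k) = -2 + B (F(B, k) = 3 + (B - 5) = 3 + (-5 + B) = -2 + B)
-24*(0 + F(-3, -5))*(-20) = -24*(0 + (-2 - 3))*(-20) = -24*(0 - 5)*(-20) = -24*(-5)*(-20) = -8*(-15)*(-20) = 120*(-20) = -2400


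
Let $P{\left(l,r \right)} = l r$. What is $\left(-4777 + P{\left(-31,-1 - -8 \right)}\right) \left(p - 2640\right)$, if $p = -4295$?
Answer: $34633390$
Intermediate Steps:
$\left(-4777 + P{\left(-31,-1 - -8 \right)}\right) \left(p - 2640\right) = \left(-4777 - 31 \left(-1 - -8\right)\right) \left(-4295 - 2640\right) = \left(-4777 - 31 \left(-1 + 8\right)\right) \left(-6935\right) = \left(-4777 - 217\right) \left(-6935\right) = \left(-4994\right) \left(-6935\right) = 34633390$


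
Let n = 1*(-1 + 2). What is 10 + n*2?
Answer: 12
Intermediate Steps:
n = 1 (n = 1*1 = 1)
10 + n*2 = 10 + 1*2 = 10 + 2 = 12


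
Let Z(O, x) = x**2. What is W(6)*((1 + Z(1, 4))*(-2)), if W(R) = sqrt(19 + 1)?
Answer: -68*sqrt(5) ≈ -152.05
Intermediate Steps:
W(R) = 2*sqrt(5) (W(R) = sqrt(20) = 2*sqrt(5))
W(6)*((1 + Z(1, 4))*(-2)) = (2*sqrt(5))*((1 + 4**2)*(-2)) = (2*sqrt(5))*((1 + 16)*(-2)) = (2*sqrt(5))*(17*(-2)) = (2*sqrt(5))*(-34) = -68*sqrt(5)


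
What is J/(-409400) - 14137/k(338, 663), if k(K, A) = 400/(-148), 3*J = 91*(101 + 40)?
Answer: 2141440209/409400 ≈ 5230.7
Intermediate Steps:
J = 4277 (J = (91*(101 + 40))/3 = (91*141)/3 = (⅓)*12831 = 4277)
k(K, A) = -100/37 (k(K, A) = 400*(-1/148) = -100/37)
J/(-409400) - 14137/k(338, 663) = 4277/(-409400) - 14137/(-100/37) = 4277*(-1/409400) - 14137*(-37/100) = -4277/409400 + 523069/100 = 2141440209/409400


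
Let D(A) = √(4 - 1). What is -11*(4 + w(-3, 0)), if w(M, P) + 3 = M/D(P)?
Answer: -11 + 11*√3 ≈ 8.0526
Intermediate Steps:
D(A) = √3
w(M, P) = -3 + M*√3/3 (w(M, P) = -3 + M/(√3) = -3 + M*(√3/3) = -3 + M*√3/3)
-11*(4 + w(-3, 0)) = -11*(4 + (-3 + (⅓)*(-3)*√3)) = -11*(4 + (-3 - √3)) = -11*(1 - √3) = -11 + 11*√3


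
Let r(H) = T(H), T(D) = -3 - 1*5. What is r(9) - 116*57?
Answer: -6620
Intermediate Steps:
T(D) = -8 (T(D) = -3 - 5 = -8)
r(H) = -8
r(9) - 116*57 = -8 - 116*57 = -8 - 6612 = -6620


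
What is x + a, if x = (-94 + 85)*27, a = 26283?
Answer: 26040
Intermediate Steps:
x = -243 (x = -9*27 = -243)
x + a = -243 + 26283 = 26040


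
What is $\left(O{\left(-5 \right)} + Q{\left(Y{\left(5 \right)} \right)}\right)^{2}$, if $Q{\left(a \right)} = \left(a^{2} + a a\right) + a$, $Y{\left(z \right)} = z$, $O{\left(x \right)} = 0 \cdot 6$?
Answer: $3025$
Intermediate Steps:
$O{\left(x \right)} = 0$
$Q{\left(a \right)} = a + 2 a^{2}$ ($Q{\left(a \right)} = \left(a^{2} + a^{2}\right) + a = 2 a^{2} + a = a + 2 a^{2}$)
$\left(O{\left(-5 \right)} + Q{\left(Y{\left(5 \right)} \right)}\right)^{2} = \left(0 + 5 \left(1 + 2 \cdot 5\right)\right)^{2} = \left(0 + 5 \left(1 + 10\right)\right)^{2} = \left(0 + 5 \cdot 11\right)^{2} = \left(0 + 55\right)^{2} = 55^{2} = 3025$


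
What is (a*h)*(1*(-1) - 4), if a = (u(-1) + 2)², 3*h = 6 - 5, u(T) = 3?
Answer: -125/3 ≈ -41.667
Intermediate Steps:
h = ⅓ (h = (6 - 5)/3 = (⅓)*1 = ⅓ ≈ 0.33333)
a = 25 (a = (3 + 2)² = 5² = 25)
(a*h)*(1*(-1) - 4) = (25*(⅓))*(1*(-1) - 4) = 25*(-1 - 4)/3 = (25/3)*(-5) = -125/3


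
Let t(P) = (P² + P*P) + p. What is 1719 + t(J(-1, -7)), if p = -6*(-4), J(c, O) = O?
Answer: 1841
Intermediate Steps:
p = 24
t(P) = 24 + 2*P² (t(P) = (P² + P*P) + 24 = (P² + P²) + 24 = 2*P² + 24 = 24 + 2*P²)
1719 + t(J(-1, -7)) = 1719 + (24 + 2*(-7)²) = 1719 + (24 + 2*49) = 1719 + (24 + 98) = 1719 + 122 = 1841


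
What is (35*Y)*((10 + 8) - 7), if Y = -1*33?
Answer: -12705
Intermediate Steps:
Y = -33
(35*Y)*((10 + 8) - 7) = (35*(-33))*((10 + 8) - 7) = -1155*(18 - 7) = -1155*11 = -12705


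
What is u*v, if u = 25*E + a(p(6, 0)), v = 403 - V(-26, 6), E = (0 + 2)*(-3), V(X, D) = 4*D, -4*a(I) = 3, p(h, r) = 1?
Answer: -228537/4 ≈ -57134.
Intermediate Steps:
a(I) = -¾ (a(I) = -¼*3 = -¾)
E = -6 (E = 2*(-3) = -6)
v = 379 (v = 403 - 4*6 = 403 - 1*24 = 403 - 24 = 379)
u = -603/4 (u = 25*(-6) - ¾ = -150 - ¾ = -603/4 ≈ -150.75)
u*v = -603/4*379 = -228537/4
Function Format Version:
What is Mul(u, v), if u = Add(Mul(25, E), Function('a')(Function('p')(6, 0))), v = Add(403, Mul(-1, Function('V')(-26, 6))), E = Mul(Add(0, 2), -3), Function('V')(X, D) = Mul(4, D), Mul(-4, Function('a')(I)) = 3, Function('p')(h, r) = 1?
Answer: Rational(-228537, 4) ≈ -57134.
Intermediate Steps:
Function('a')(I) = Rational(-3, 4) (Function('a')(I) = Mul(Rational(-1, 4), 3) = Rational(-3, 4))
E = -6 (E = Mul(2, -3) = -6)
v = 379 (v = Add(403, Mul(-1, Mul(4, 6))) = Add(403, Mul(-1, 24)) = Add(403, -24) = 379)
u = Rational(-603, 4) (u = Add(Mul(25, -6), Rational(-3, 4)) = Add(-150, Rational(-3, 4)) = Rational(-603, 4) ≈ -150.75)
Mul(u, v) = Mul(Rational(-603, 4), 379) = Rational(-228537, 4)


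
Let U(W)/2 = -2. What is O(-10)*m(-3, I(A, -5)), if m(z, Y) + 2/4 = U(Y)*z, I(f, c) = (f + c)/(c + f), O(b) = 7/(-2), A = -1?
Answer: -161/4 ≈ -40.250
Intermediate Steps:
U(W) = -4 (U(W) = 2*(-2) = -4)
O(b) = -7/2 (O(b) = 7*(-1/2) = -7/2)
I(f, c) = 1 (I(f, c) = (c + f)/(c + f) = 1)
m(z, Y) = -1/2 - 4*z
O(-10)*m(-3, I(A, -5)) = -7*(-1/2 - 4*(-3))/2 = -7*(-1/2 + 12)/2 = -7/2*23/2 = -161/4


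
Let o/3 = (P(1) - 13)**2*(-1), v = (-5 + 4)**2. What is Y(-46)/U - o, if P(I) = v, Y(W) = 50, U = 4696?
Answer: 1014361/2348 ≈ 432.01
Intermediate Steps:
v = 1 (v = (-1)**2 = 1)
P(I) = 1
o = -432 (o = 3*((1 - 13)**2*(-1)) = 3*((-12)**2*(-1)) = 3*(144*(-1)) = 3*(-144) = -432)
Y(-46)/U - o = 50/4696 - 1*(-432) = 50*(1/4696) + 432 = 25/2348 + 432 = 1014361/2348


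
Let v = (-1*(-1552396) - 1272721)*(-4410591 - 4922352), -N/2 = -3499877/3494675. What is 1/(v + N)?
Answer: -3494675/9121768651141979621 ≈ -3.8311e-13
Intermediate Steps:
N = 6999754/3494675 (N = -(-6999754)/3494675 = -2*(-3499877/3494675) = 6999754/3494675 ≈ 2.0030)
v = -2610190833525 (v = (1552396 - 1272721)*(-9332943) = 279675*(-9332943) = -2610190833525)
1/(v + N) = 1/(-2610190833525 + 6999754/3494675) = 1/(-9121768651141979621/3494675) = -3494675/9121768651141979621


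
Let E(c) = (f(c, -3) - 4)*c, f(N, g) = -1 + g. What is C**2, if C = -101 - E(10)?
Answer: 441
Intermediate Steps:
E(c) = -8*c (E(c) = ((-1 - 3) - 4)*c = (-4 - 4)*c = -8*c)
C = -21 (C = -101 - (-8)*10 = -101 - 1*(-80) = -101 + 80 = -21)
C**2 = (-21)**2 = 441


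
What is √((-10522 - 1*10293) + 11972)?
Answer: I*√8843 ≈ 94.037*I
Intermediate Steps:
√((-10522 - 1*10293) + 11972) = √((-10522 - 10293) + 11972) = √(-20815 + 11972) = √(-8843) = I*√8843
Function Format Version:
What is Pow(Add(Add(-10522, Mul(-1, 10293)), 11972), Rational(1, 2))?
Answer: Mul(I, Pow(8843, Rational(1, 2))) ≈ Mul(94.037, I)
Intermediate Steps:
Pow(Add(Add(-10522, Mul(-1, 10293)), 11972), Rational(1, 2)) = Pow(Add(Add(-10522, -10293), 11972), Rational(1, 2)) = Pow(Add(-20815, 11972), Rational(1, 2)) = Pow(-8843, Rational(1, 2)) = Mul(I, Pow(8843, Rational(1, 2)))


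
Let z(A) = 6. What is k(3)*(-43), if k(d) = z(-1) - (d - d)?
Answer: -258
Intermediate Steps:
k(d) = 6 (k(d) = 6 - (d - d) = 6 - 1*0 = 6 + 0 = 6)
k(3)*(-43) = 6*(-43) = -258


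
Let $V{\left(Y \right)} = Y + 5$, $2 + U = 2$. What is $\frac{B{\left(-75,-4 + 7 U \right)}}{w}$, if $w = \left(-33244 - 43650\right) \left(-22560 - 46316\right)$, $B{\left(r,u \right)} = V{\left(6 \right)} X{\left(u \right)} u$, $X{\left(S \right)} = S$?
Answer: $\frac{22}{662018893} \approx 3.3232 \cdot 10^{-8}$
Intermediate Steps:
$U = 0$ ($U = -2 + 2 = 0$)
$V{\left(Y \right)} = 5 + Y$
$B{\left(r,u \right)} = 11 u^{2}$ ($B{\left(r,u \right)} = \left(5 + 6\right) u u = 11 u u = 11 u^{2}$)
$w = 5296151144$ ($w = \left(-76894\right) \left(-68876\right) = 5296151144$)
$\frac{B{\left(-75,-4 + 7 U \right)}}{w} = \frac{11 \left(-4 + 7 \cdot 0\right)^{2}}{5296151144} = 11 \left(-4 + 0\right)^{2} \cdot \frac{1}{5296151144} = 11 \left(-4\right)^{2} \cdot \frac{1}{5296151144} = 11 \cdot 16 \cdot \frac{1}{5296151144} = 176 \cdot \frac{1}{5296151144} = \frac{22}{662018893}$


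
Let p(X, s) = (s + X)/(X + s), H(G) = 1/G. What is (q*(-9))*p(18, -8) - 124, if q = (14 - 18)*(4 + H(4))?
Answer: 29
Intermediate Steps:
q = -17 (q = (14 - 18)*(4 + 1/4) = -4*(4 + 1/4) = -4*17/4 = -17)
p(X, s) = 1 (p(X, s) = (X + s)/(X + s) = 1)
(q*(-9))*p(18, -8) - 124 = -17*(-9)*1 - 124 = 153*1 - 124 = 153 - 124 = 29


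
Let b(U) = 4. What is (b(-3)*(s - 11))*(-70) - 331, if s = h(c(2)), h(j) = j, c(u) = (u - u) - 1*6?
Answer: 4429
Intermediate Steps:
c(u) = -6 (c(u) = 0 - 6 = -6)
s = -6
(b(-3)*(s - 11))*(-70) - 331 = (4*(-6 - 11))*(-70) - 331 = (4*(-17))*(-70) - 331 = -68*(-70) - 331 = 4760 - 331 = 4429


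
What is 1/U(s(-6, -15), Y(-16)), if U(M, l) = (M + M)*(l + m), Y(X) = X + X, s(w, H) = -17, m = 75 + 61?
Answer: -1/3536 ≈ -0.00028281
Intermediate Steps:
m = 136
Y(X) = 2*X
U(M, l) = 2*M*(136 + l) (U(M, l) = (M + M)*(l + 136) = (2*M)*(136 + l) = 2*M*(136 + l))
1/U(s(-6, -15), Y(-16)) = 1/(2*(-17)*(136 + 2*(-16))) = 1/(2*(-17)*(136 - 32)) = 1/(2*(-17)*104) = 1/(-3536) = -1/3536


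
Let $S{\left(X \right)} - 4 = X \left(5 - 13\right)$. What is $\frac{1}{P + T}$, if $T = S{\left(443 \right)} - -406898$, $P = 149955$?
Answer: $\frac{1}{553313} \approx 1.8073 \cdot 10^{-6}$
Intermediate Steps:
$S{\left(X \right)} = 4 - 8 X$ ($S{\left(X \right)} = 4 + X \left(5 - 13\right) = 4 + X \left(-8\right) = 4 - 8 X$)
$T = 403358$ ($T = \left(4 - 3544\right) - -406898 = \left(4 - 3544\right) + 406898 = -3540 + 406898 = 403358$)
$\frac{1}{P + T} = \frac{1}{149955 + 403358} = \frac{1}{553313}$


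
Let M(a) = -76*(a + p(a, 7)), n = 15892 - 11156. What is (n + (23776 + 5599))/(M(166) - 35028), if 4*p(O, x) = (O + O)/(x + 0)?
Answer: -238777/339816 ≈ -0.70267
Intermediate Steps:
p(O, x) = O/(2*x) (p(O, x) = ((O + O)/(x + 0))/4 = ((2*O)/x)/4 = (2*O/x)/4 = O/(2*x))
n = 4736
M(a) = -570*a/7 (M(a) = -76*(a + (½)*a/7) = -76*(a + (½)*a*(⅐)) = -76*(a + a/14) = -570*a/7)
(n + (23776 + 5599))/(M(166) - 35028) = (4736 + (23776 + 5599))/(-570/7*166 - 35028) = (4736 + 29375)/(-94620/7 - 35028) = 34111/(-339816/7) = 34111*(-7/339816) = -238777/339816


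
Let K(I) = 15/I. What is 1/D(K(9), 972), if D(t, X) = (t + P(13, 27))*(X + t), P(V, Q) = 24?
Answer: 9/224917 ≈ 4.0015e-5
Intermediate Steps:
D(t, X) = (24 + t)*(X + t) (D(t, X) = (t + 24)*(X + t) = (24 + t)*(X + t))
1/D(K(9), 972) = 1/((15/9)² + 24*972 + 24*(15/9) + 972*(15/9)) = 1/((15*(⅑))² + 23328 + 24*(15*(⅑)) + 972*(15*(⅑))) = 1/((5/3)² + 23328 + 24*(5/3) + 972*(5/3)) = 1/(25/9 + 23328 + 40 + 1620) = 1/(224917/9) = 9/224917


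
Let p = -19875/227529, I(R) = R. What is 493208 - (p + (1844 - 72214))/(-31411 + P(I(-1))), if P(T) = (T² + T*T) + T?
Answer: 4433693890817/8989542 ≈ 4.9321e+5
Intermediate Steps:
p = -125/1431 (p = -19875*1/227529 = -125/1431 ≈ -0.087352)
P(T) = T + 2*T² (P(T) = (T² + T²) + T = 2*T² + T = T + 2*T²)
493208 - (p + (1844 - 72214))/(-31411 + P(I(-1))) = 493208 - (-125/1431 + (1844 - 72214))/(-31411 - (1 + 2*(-1))) = 493208 - (-125/1431 - 70370)/(-31411 - (1 - 2)) = 493208 - (-100699595)/(1431*(-31411 - 1*(-1))) = 493208 - (-100699595)/(1431*(-31411 + 1)) = 493208 - (-100699595)/(1431*(-31410)) = 493208 - (-100699595)*(-1)/(1431*31410) = 493208 - 1*20139919/8989542 = 493208 - 20139919/8989542 = 4433693890817/8989542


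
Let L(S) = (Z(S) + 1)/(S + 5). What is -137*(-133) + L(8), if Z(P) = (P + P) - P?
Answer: 236882/13 ≈ 18222.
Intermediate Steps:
Z(P) = P (Z(P) = 2*P - P = P)
L(S) = (1 + S)/(5 + S) (L(S) = (S + 1)/(S + 5) = (1 + S)/(5 + S))
-137*(-133) + L(8) = -137*(-133) + (1 + 8)/(5 + 8) = 18221 + 9/13 = 236882/13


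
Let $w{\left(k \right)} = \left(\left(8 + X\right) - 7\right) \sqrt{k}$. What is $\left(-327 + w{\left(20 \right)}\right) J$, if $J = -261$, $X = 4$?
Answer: $85347 - 2610 \sqrt{5} \approx 79511.0$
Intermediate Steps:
$w{\left(k \right)} = 5 \sqrt{k}$ ($w{\left(k \right)} = \left(\left(8 + 4\right) - 7\right) \sqrt{k} = \left(12 - 7\right) \sqrt{k} = 5 \sqrt{k}$)
$\left(-327 + w{\left(20 \right)}\right) J = \left(-327 + 5 \sqrt{20}\right) \left(-261\right) = \left(-327 + 5 \cdot 2 \sqrt{5}\right) \left(-261\right) = \left(-327 + 10 \sqrt{5}\right) \left(-261\right) = 85347 - 2610 \sqrt{5}$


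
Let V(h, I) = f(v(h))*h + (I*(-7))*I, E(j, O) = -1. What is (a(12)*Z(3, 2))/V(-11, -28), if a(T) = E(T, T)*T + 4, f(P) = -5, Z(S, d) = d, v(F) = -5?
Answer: 16/5433 ≈ 0.0029450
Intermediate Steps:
V(h, I) = -7*I**2 - 5*h (V(h, I) = -5*h + (I*(-7))*I = -5*h + (-7*I)*I = -5*h - 7*I**2 = -7*I**2 - 5*h)
a(T) = 4 - T (a(T) = -T + 4 = 4 - T)
(a(12)*Z(3, 2))/V(-11, -28) = ((4 - 1*12)*2)/(-7*(-28)**2 - 5*(-11)) = ((4 - 12)*2)/(-7*784 + 55) = (-8*2)/(-5488 + 55) = -16/(-5433) = -16*(-1/5433) = 16/5433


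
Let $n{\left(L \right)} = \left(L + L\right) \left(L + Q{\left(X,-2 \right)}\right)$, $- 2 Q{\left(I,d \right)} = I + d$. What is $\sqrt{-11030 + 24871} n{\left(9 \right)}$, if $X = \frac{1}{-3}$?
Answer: $183 \sqrt{13841} \approx 21530.0$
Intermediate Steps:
$X = - \frac{1}{3} \approx -0.33333$
$Q{\left(I,d \right)} = - \frac{I}{2} - \frac{d}{2}$ ($Q{\left(I,d \right)} = - \frac{I + d}{2} = - \frac{I}{2} - \frac{d}{2}$)
$n{\left(L \right)} = 2 L \left(\frac{7}{6} + L\right)$ ($n{\left(L \right)} = \left(L + L\right) \left(L - - \frac{7}{6}\right) = 2 L \left(L + \left(\frac{1}{6} + 1\right)\right) = 2 L \left(L + \frac{7}{6}\right) = 2 L \left(\frac{7}{6} + L\right)$)
$\sqrt{-11030 + 24871} n{\left(9 \right)} = \sqrt{-11030 + 24871} \cdot \frac{1}{3} \cdot 9 \left(7 + 6 \cdot 9\right) = \sqrt{13841} \cdot \frac{1}{3} \cdot 9 \left(7 + 54\right) = \sqrt{13841} \cdot \frac{1}{3} \cdot 9 \cdot 61 = \sqrt{13841} \cdot 183 = 183 \sqrt{13841}$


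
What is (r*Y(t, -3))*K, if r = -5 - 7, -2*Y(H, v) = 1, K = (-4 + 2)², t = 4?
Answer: 24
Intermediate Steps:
K = 4 (K = (-2)² = 4)
Y(H, v) = -½ (Y(H, v) = -½*1 = -½)
r = -12
(r*Y(t, -3))*K = -12*(-½)*4 = 6*4 = 24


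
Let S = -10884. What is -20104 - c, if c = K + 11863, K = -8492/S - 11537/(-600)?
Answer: -5802443353/181400 ≈ -31987.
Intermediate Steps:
K = 3629553/181400 (K = -8492/(-10884) - 11537/(-600) = -8492*(-1/10884) - 11537*(-1/600) = 2123/2721 + 11537/600 = 3629553/181400 ≈ 20.009)
c = 2155577753/181400 (c = 3629553/181400 + 11863 = 2155577753/181400 ≈ 11883.)
-20104 - c = -20104 - 1*2155577753/181400 = -20104 - 2155577753/181400 = -5802443353/181400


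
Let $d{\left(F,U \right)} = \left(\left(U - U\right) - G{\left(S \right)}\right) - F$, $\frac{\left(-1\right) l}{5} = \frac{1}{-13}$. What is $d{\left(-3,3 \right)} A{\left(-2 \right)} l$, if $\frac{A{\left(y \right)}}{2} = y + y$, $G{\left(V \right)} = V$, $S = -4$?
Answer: $- \frac{280}{13} \approx -21.538$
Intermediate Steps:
$A{\left(y \right)} = 4 y$ ($A{\left(y \right)} = 2 \left(y + y\right) = 2 \cdot 2 y = 4 y$)
$l = \frac{5}{13}$ ($l = - \frac{5}{-13} = \left(-5\right) \left(- \frac{1}{13}\right) = \frac{5}{13} \approx 0.38462$)
$d{\left(F,U \right)} = 4 - F$ ($d{\left(F,U \right)} = \left(\left(U - U\right) - -4\right) - F = \left(0 + 4\right) - F = 4 - F$)
$d{\left(-3,3 \right)} A{\left(-2 \right)} l = \left(4 - -3\right) 4 \left(-2\right) \frac{5}{13} = \left(4 + 3\right) \left(-8\right) \frac{5}{13} = 7 \left(-8\right) \frac{5}{13} = \left(-56\right) \frac{5}{13} = - \frac{280}{13}$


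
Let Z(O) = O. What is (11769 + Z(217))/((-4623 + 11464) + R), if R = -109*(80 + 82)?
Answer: -11986/10817 ≈ -1.1081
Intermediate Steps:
R = -17658 (R = -109*162 = -17658)
(11769 + Z(217))/((-4623 + 11464) + R) = (11769 + 217)/((-4623 + 11464) - 17658) = 11986/(6841 - 17658) = 11986/(-10817) = 11986*(-1/10817) = -11986/10817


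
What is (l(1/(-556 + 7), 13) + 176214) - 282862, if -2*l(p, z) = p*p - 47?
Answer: -32136730925/301401 ≈ -1.0662e+5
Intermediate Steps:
l(p, z) = 47/2 - p**2/2 (l(p, z) = -(p*p - 47)/2 = -(p**2 - 47)/2 = -(-47 + p**2)/2 = 47/2 - p**2/2)
(l(1/(-556 + 7), 13) + 176214) - 282862 = ((47/2 - 1/(2*(-556 + 7)**2)) + 176214) - 282862 = ((47/2 - (1/(-549))**2/2) + 176214) - 282862 = ((47/2 - (-1/549)**2/2) + 176214) - 282862 = ((47/2 - 1/2*1/301401) + 176214) - 282862 = ((47/2 - 1/602802) + 176214) - 282862 = (7082923/301401 + 176214) - 282862 = 53118158737/301401 - 282862 = -32136730925/301401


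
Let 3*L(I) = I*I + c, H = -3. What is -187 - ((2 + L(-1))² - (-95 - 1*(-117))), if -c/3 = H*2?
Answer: -2110/9 ≈ -234.44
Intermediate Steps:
c = 18 (c = -(-9)*2 = -3*(-6) = 18)
L(I) = 6 + I²/3 (L(I) = (I*I + 18)/3 = (I² + 18)/3 = (18 + I²)/3 = 6 + I²/3)
-187 - ((2 + L(-1))² - (-95 - 1*(-117))) = -187 - ((2 + (6 + (⅓)*(-1)²))² - (-95 - 1*(-117))) = -187 - ((2 + (6 + (⅓)*1))² - (-95 + 117)) = -187 - ((2 + (6 + ⅓))² - 1*22) = -187 - ((2 + 19/3)² - 22) = -187 - ((25/3)² - 22) = -187 - (625/9 - 22) = -187 - 1*427/9 = -187 - 427/9 = -2110/9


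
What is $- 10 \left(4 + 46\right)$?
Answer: $-500$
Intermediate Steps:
$- 10 \left(4 + 46\right) = \left(-10\right) 50 = -500$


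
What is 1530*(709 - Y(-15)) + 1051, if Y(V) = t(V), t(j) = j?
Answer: 1108771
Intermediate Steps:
Y(V) = V
1530*(709 - Y(-15)) + 1051 = 1530*(709 - 1*(-15)) + 1051 = 1530*(709 + 15) + 1051 = 1530*724 + 1051 = 1107720 + 1051 = 1108771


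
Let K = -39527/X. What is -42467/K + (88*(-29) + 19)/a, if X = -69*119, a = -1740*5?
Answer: -104605508621/11858100 ≈ -8821.4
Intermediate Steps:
a = -8700
X = -8211
K = 39527/8211 (K = -39527/(-8211) = -39527*(-1/8211) = 39527/8211 ≈ 4.8139)
-42467/K + (88*(-29) + 19)/a = -42467/39527/8211 + (88*(-29) + 19)/(-8700) = -42467*8211/39527 + (-2552 + 19)*(-1/8700) = -348696537/39527 - 2533*(-1/8700) = -348696537/39527 + 2533/8700 = -104605508621/11858100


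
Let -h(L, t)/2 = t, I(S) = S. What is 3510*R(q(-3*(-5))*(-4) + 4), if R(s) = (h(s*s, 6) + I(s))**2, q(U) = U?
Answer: 16230240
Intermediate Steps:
h(L, t) = -2*t
R(s) = (-12 + s)**2 (R(s) = (-2*6 + s)**2 = (-12 + s)**2)
3510*R(q(-3*(-5))*(-4) + 4) = 3510*(-12 + (-3*(-5)*(-4) + 4))**2 = 3510*(-12 + (15*(-4) + 4))**2 = 3510*(-12 + (-60 + 4))**2 = 3510*(-12 - 56)**2 = 3510*(-68)**2 = 3510*4624 = 16230240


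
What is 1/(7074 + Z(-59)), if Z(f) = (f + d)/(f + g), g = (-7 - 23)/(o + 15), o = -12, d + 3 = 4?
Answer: 69/488164 ≈ 0.00014135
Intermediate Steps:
d = 1 (d = -3 + 4 = 1)
g = -10 (g = (-7 - 23)/(-12 + 15) = -30/3 = -30*1/3 = -10)
Z(f) = (1 + f)/(-10 + f) (Z(f) = (f + 1)/(f - 10) = (1 + f)/(-10 + f))
1/(7074 + Z(-59)) = 1/(7074 + (1 - 59)/(-10 - 59)) = 1/(7074 - 58/(-69)) = 1/(7074 - 1/69*(-58)) = 1/(7074 + 58/69) = 1/(488164/69) = 69/488164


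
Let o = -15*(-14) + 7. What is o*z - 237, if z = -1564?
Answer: -339625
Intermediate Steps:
o = 217 (o = 210 + 7 = 217)
o*z - 237 = 217*(-1564) - 237 = -339388 - 237 = -339625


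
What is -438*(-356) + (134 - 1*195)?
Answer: 155867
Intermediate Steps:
-438*(-356) + (134 - 1*195) = 155928 + (134 - 195) = 155928 - 61 = 155867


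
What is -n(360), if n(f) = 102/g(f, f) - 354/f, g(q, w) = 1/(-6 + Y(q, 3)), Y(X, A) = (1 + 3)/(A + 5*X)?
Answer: 22096019/36060 ≈ 612.76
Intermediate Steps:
Y(X, A) = 4/(A + 5*X)
g(q, w) = 1/(-6 + 4/(3 + 5*q))
n(f) = -354/f + 204*(7 + 15*f)/(-3 - 5*f) (n(f) = 102/(((-3 - 5*f)/(2*(7 + 15*f)))) - 354/f = 102*(2*(7 + 15*f)/(-3 - 5*f)) - 354/f = 204*(7 + 15*f)/(-3 - 5*f) - 354/f = -354/f + 204*(7 + 15*f)/(-3 - 5*f))
-n(360) = -6*(-177 - 533*360 - 510*360**2)/(360*(3 + 5*360)) = -6*(-177 - 191880 - 510*129600)/(360*(3 + 1800)) = -6*(-177 - 191880 - 66096000)/(360*1803) = -6*(-66288057)/(360*1803) = -1*(-22096019/36060) = 22096019/36060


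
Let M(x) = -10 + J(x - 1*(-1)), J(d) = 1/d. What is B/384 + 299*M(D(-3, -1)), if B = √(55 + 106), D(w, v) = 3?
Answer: -11661/4 + √161/384 ≈ -2915.2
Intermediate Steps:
B = √161 ≈ 12.689
J(d) = 1/d
M(x) = -10 + 1/(1 + x) (M(x) = -10 + 1/(x - 1*(-1)) = -10 + 1/(x + 1) = -10 + 1/(1 + x))
B/384 + 299*M(D(-3, -1)) = √161/384 + 299*((-9 - 10*3)/(1 + 3)) = √161*(1/384) + 299*((-9 - 30)/4) = √161/384 + 299*((¼)*(-39)) = √161/384 + 299*(-39/4) = √161/384 - 11661/4 = -11661/4 + √161/384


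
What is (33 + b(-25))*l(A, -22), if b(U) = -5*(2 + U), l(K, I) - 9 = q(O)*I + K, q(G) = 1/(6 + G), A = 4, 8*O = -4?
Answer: 1332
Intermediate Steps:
O = -1/2 (O = (1/8)*(-4) = -1/2 ≈ -0.50000)
l(K, I) = 9 + K + 2*I/11 (l(K, I) = 9 + (I/(6 - 1/2) + K) = 9 + (I/(11/2) + K) = 9 + (2*I/11 + K) = 9 + (K + 2*I/11) = 9 + K + 2*I/11)
b(U) = -10 - 5*U
(33 + b(-25))*l(A, -22) = (33 + (-10 - 5*(-25)))*(9 + 4 + (2/11)*(-22)) = (33 + (-10 + 125))*(9 + 4 - 4) = (33 + 115)*9 = 148*9 = 1332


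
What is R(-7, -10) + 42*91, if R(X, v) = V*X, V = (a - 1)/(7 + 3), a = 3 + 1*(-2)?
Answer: 3822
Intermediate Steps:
a = 1 (a = 3 - 2 = 1)
V = 0 (V = (1 - 1)/(7 + 3) = 0/10 = 0*(1/10) = 0)
R(X, v) = 0 (R(X, v) = 0*X = 0)
R(-7, -10) + 42*91 = 0 + 42*91 = 0 + 3822 = 3822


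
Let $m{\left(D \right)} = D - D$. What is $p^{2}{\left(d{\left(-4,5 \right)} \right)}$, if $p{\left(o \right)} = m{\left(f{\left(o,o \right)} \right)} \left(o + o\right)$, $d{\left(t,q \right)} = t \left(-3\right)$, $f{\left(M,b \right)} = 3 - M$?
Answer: $0$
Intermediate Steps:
$d{\left(t,q \right)} = - 3 t$
$m{\left(D \right)} = 0$
$p{\left(o \right)} = 0$ ($p{\left(o \right)} = 0 \left(o + o\right) = 0 \cdot 2 o = 0$)
$p^{2}{\left(d{\left(-4,5 \right)} \right)} = 0^{2} = 0$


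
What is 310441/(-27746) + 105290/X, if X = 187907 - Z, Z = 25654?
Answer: -47448607233/4501871738 ≈ -10.540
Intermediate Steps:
X = 162253 (X = 187907 - 1*25654 = 187907 - 25654 = 162253)
310441/(-27746) + 105290/X = 310441/(-27746) + 105290/162253 = 310441*(-1/27746) + 105290*(1/162253) = -310441/27746 + 105290/162253 = -47448607233/4501871738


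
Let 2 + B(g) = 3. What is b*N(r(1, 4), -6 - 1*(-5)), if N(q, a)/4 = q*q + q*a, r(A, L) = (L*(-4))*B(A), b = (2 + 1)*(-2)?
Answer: -6528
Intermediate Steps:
B(g) = 1 (B(g) = -2 + 3 = 1)
b = -6 (b = 3*(-2) = -6)
r(A, L) = -4*L (r(A, L) = (L*(-4))*1 = -4*L*1 = -4*L)
N(q, a) = 4*q² + 4*a*q (N(q, a) = 4*(q*q + q*a) = 4*(q² + a*q) = 4*q² + 4*a*q)
b*N(r(1, 4), -6 - 1*(-5)) = -24*(-4*4)*((-6 - 1*(-5)) - 4*4) = -24*(-16)*((-6 + 5) - 16) = -24*(-16)*(-1 - 16) = -24*(-16)*(-17) = -6*1088 = -6528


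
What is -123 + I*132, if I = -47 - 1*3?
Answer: -6723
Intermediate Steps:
I = -50 (I = -47 - 3 = -50)
-123 + I*132 = -123 - 50*132 = -123 - 6600 = -6723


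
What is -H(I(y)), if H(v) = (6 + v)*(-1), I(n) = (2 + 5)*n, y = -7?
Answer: -43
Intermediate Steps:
I(n) = 7*n
H(v) = -6 - v
-H(I(y)) = -(-6 - 7*(-7)) = -(-6 - 1*(-49)) = -(-6 + 49) = -1*43 = -43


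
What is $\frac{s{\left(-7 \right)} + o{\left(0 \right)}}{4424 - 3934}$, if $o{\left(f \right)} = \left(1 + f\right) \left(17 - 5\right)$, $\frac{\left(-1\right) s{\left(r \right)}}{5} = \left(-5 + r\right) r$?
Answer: $- \frac{204}{245} \approx -0.83265$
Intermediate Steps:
$s{\left(r \right)} = - 5 r \left(-5 + r\right)$ ($s{\left(r \right)} = - 5 \left(-5 + r\right) r = - 5 r \left(-5 + r\right)$)
$o{\left(f \right)} = 12 + 12 f$ ($o{\left(f \right)} = \left(1 + f\right) 12 = 12 + 12 f$)
$\frac{s{\left(-7 \right)} + o{\left(0 \right)}}{4424 - 3934} = \frac{5 \left(-7\right) \left(5 - -7\right) + \left(12 + 12 \cdot 0\right)}{4424 - 3934} = \frac{5 \left(-7\right) \left(5 + 7\right) + \left(12 + 0\right)}{490} = \left(5 \left(-7\right) 12 + 12\right) \frac{1}{490} = \left(-420 + 12\right) \frac{1}{490} = \left(-408\right) \frac{1}{490} = - \frac{204}{245}$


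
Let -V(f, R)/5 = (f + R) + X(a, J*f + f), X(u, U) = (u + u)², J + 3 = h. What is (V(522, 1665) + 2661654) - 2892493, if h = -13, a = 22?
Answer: -251454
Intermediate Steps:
J = -16 (J = -3 - 13 = -16)
X(u, U) = 4*u² (X(u, U) = (2*u)² = 4*u²)
V(f, R) = -9680 - 5*R - 5*f (V(f, R) = -5*((f + R) + 4*22²) = -5*((R + f) + 4*484) = -5*((R + f) + 1936) = -5*(1936 + R + f) = -9680 - 5*R - 5*f)
(V(522, 1665) + 2661654) - 2892493 = ((-9680 - 5*1665 - 5*522) + 2661654) - 2892493 = ((-9680 - 8325 - 2610) + 2661654) - 2892493 = (-20615 + 2661654) - 2892493 = 2641039 - 2892493 = -251454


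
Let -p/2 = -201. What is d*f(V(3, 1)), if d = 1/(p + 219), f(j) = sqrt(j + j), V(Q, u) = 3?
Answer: sqrt(6)/621 ≈ 0.0039444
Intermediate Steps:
p = 402 (p = -2*(-201) = 402)
f(j) = sqrt(2)*sqrt(j) (f(j) = sqrt(2*j) = sqrt(2)*sqrt(j))
d = 1/621 (d = 1/(402 + 219) = 1/621 ≈ 0.0016103)
d*f(V(3, 1)) = (sqrt(2)*sqrt(3))/621 = sqrt(6)/621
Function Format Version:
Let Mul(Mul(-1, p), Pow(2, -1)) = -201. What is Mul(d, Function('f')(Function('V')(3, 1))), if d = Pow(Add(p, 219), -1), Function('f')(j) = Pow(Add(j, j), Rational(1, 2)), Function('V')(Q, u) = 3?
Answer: Mul(Rational(1, 621), Pow(6, Rational(1, 2))) ≈ 0.0039444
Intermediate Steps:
p = 402 (p = Mul(-2, -201) = 402)
Function('f')(j) = Mul(Pow(2, Rational(1, 2)), Pow(j, Rational(1, 2))) (Function('f')(j) = Pow(Mul(2, j), Rational(1, 2)) = Mul(Pow(2, Rational(1, 2)), Pow(j, Rational(1, 2))))
d = Rational(1, 621) (d = Pow(Add(402, 219), -1) = Pow(621, -1) = Rational(1, 621) ≈ 0.0016103)
Mul(d, Function('f')(Function('V')(3, 1))) = Mul(Rational(1, 621), Mul(Pow(2, Rational(1, 2)), Pow(3, Rational(1, 2)))) = Mul(Rational(1, 621), Pow(6, Rational(1, 2)))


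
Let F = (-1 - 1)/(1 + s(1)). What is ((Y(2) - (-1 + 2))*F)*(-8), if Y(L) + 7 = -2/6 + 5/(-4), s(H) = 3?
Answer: -115/3 ≈ -38.333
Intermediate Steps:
Y(L) = -103/12 (Y(L) = -7 + (-2/6 + 5/(-4)) = -7 + (-2*⅙ + 5*(-¼)) = -7 + (-⅓ - 5/4) = -7 - 19/12 = -103/12)
F = -½ (F = (-1 - 1)/(1 + 3) = -2/4 = -2*¼ = -½ ≈ -0.50000)
((Y(2) - (-1 + 2))*F)*(-8) = ((-103/12 - (-1 + 2))*(-½))*(-8) = ((-103/12 - 1*1)*(-½))*(-8) = ((-103/12 - 1)*(-½))*(-8) = -115/12*(-½)*(-8) = (115/24)*(-8) = -115/3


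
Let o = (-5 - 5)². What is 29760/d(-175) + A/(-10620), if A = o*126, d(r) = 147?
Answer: 581850/2891 ≈ 201.26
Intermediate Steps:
o = 100 (o = (-10)² = 100)
A = 12600 (A = 100*126 = 12600)
29760/d(-175) + A/(-10620) = 29760/147 + 12600/(-10620) = 29760*(1/147) + 12600*(-1/10620) = 9920/49 - 70/59 = 581850/2891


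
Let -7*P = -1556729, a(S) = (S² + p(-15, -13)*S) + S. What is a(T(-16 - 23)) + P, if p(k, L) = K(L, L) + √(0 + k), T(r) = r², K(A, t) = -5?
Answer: 17708228/7 + 1521*I*√15 ≈ 2.5297e+6 + 5890.8*I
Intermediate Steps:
p(k, L) = -5 + √k (p(k, L) = -5 + √(0 + k) = -5 + √k)
a(S) = S + S² + S*(-5 + I*√15) (a(S) = (S² + (-5 + √(-15))*S) + S = (S² + (-5 + I*√15)*S) + S = (S² + S*(-5 + I*√15)) + S = S + S² + S*(-5 + I*√15))
P = 1556729/7 (P = -⅐*(-1556729) = 1556729/7 ≈ 2.2239e+5)
a(T(-16 - 23)) + P = (-16 - 23)²*(-4 + (-16 - 23)² + I*√15) + 1556729/7 = (-39)²*(-4 + (-39)² + I*√15) + 1556729/7 = 1521*(-4 + 1521 + I*√15) + 1556729/7 = 1521*(1517 + I*√15) + 1556729/7 = (2307357 + 1521*I*√15) + 1556729/7 = 17708228/7 + 1521*I*√15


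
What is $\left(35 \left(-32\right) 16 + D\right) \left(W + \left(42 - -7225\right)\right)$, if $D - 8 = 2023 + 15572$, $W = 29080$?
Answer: $-11521999$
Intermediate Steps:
$D = 17603$ ($D = 8 + \left(2023 + 15572\right) = 8 + 17595 = 17603$)
$\left(35 \left(-32\right) 16 + D\right) \left(W + \left(42 - -7225\right)\right) = \left(35 \left(-32\right) 16 + 17603\right) \left(29080 + \left(42 - -7225\right)\right) = \left(\left(-1120\right) 16 + 17603\right) \left(29080 + \left(42 + 7225\right)\right) = \left(-17920 + 17603\right) \left(29080 + 7267\right) = \left(-317\right) 36347 = -11521999$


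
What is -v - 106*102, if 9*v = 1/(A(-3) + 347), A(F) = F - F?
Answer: -33765877/3123 ≈ -10812.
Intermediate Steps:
A(F) = 0
v = 1/3123 (v = 1/(9*(0 + 347)) = (1/9)/347 = (1/9)*(1/347) = 1/3123 ≈ 0.00032020)
-v - 106*102 = -1*1/3123 - 106*102 = -1/3123 - 10812 = -33765877/3123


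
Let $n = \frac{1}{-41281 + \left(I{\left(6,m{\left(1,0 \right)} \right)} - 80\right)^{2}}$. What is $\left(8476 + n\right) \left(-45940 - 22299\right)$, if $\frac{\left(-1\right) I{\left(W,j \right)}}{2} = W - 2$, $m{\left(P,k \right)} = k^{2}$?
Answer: $- \frac{19397591595029}{33537} \approx -5.7839 \cdot 10^{8}$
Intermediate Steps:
$I{\left(W,j \right)} = 4 - 2 W$ ($I{\left(W,j \right)} = - 2 \left(W - 2\right) = - 2 \left(-2 + W\right) = 4 - 2 W$)
$n = - \frac{1}{33537}$ ($n = \frac{1}{-41281 + \left(\left(4 - 12\right) - 80\right)^{2}} = \frac{1}{-41281 + \left(-8 - 80\right)^{2}} = \frac{1}{-41281 + \left(-88\right)^{2}} = \frac{1}{-41281 + 7744} = \frac{1}{-33537} = - \frac{1}{33537} \approx -2.9818 \cdot 10^{-5}$)
$\left(8476 + n\right) \left(-45940 - 22299\right) = \left(8476 - \frac{1}{33537}\right) \left(-45940 - 22299\right) = \frac{284259611}{33537} \left(-68239\right) = - \frac{19397591595029}{33537}$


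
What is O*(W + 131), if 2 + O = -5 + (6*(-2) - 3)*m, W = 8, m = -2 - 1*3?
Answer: 9452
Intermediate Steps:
m = -5 (m = -2 - 3 = -5)
O = 68 (O = -2 + (-5 + (6*(-2) - 3)*(-5)) = -2 + (-5 + (-12 - 3)*(-5)) = -2 + (-5 - 15*(-5)) = -2 + (-5 + 75) = -2 + 70 = 68)
O*(W + 131) = 68*(8 + 131) = 68*139 = 9452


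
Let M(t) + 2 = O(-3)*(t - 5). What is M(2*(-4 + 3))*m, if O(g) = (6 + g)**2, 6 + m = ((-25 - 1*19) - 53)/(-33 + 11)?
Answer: 2275/22 ≈ 103.41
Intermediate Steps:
m = -35/22 (m = -6 + ((-25 - 1*19) - 53)/(-33 + 11) = -6 + ((-25 - 19) - 53)/(-22) = -6 + (-44 - 53)*(-1/22) = -6 - 97*(-1/22) = -6 + 97/22 = -35/22 ≈ -1.5909)
M(t) = -47 + 9*t (M(t) = -2 + (6 - 3)**2*(t - 5) = -2 + 3**2*(-5 + t) = -2 + 9*(-5 + t) = -2 + (-45 + 9*t) = -47 + 9*t)
M(2*(-4 + 3))*m = (-47 + 9*(2*(-4 + 3)))*(-35/22) = (-47 + 9*(2*(-1)))*(-35/22) = (-47 + 9*(-2))*(-35/22) = (-47 - 18)*(-35/22) = -65*(-35/22) = 2275/22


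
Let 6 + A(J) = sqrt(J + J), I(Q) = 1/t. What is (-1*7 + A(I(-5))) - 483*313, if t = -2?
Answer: -151192 + I ≈ -1.5119e+5 + 1.0*I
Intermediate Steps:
I(Q) = -1/2 (I(Q) = 1/(-2) = -1/2)
A(J) = -6 + sqrt(2)*sqrt(J) (A(J) = -6 + sqrt(J + J) = -6 + sqrt(2*J) = -6 + sqrt(2)*sqrt(J))
(-1*7 + A(I(-5))) - 483*313 = (-1*7 + (-6 + sqrt(2)*sqrt(-1/2))) - 483*313 = (-7 + (-6 + sqrt(2)*(I*sqrt(2)/2))) - 151179 = (-7 + (-6 + I)) - 151179 = (-13 + I) - 151179 = -151192 + I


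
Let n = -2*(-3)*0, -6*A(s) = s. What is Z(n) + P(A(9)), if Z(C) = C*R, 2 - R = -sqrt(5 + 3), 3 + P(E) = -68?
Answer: -71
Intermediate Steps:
A(s) = -s/6
P(E) = -71 (P(E) = -3 - 68 = -71)
R = 2 + 2*sqrt(2) (R = 2 - (-1)*sqrt(5 + 3) = 2 - (-1)*sqrt(8) = 2 - (-1)*2*sqrt(2) = 2 - (-2)*sqrt(2) = 2 + 2*sqrt(2) ≈ 4.8284)
n = 0 (n = 6*0 = 0)
Z(C) = C*(2 + 2*sqrt(2))
Z(n) + P(A(9)) = 2*0*(1 + sqrt(2)) - 71 = 0 - 71 = -71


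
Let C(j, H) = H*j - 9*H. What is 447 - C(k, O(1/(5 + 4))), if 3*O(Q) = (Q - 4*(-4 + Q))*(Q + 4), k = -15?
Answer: 25981/27 ≈ 962.26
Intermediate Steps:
O(Q) = (4 + Q)*(16 - 3*Q)/3 (O(Q) = ((Q - 4*(-4 + Q))*(Q + 4))/3 = ((Q + (16 - 4*Q))*(4 + Q))/3 = ((16 - 3*Q)*(4 + Q))/3 = ((4 + Q)*(16 - 3*Q))/3 = (4 + Q)*(16 - 3*Q)/3)
C(j, H) = -9*H + H*j
447 - C(k, O(1/(5 + 4))) = 447 - (64/3 - (1/(5 + 4))² + 4/(3*(5 + 4)))*(-9 - 15) = 447 - (64/3 - (1/9)² + (4/3)/9)*(-24) = 447 - (64/3 - (⅑)² + (4/3)*(⅑))*(-24) = 447 - (64/3 - 1*1/81 + 4/27)*(-24) = 447 - (64/3 - 1/81 + 4/27)*(-24) = 447 - 1739*(-24)/81 = 447 - 1*(-13912/27) = 447 + 13912/27 = 25981/27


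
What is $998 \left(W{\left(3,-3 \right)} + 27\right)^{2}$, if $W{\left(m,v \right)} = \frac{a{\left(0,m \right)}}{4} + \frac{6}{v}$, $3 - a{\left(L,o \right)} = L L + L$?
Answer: $\frac{5293891}{8} \approx 6.6174 \cdot 10^{5}$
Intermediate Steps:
$a{\left(L,o \right)} = 3 - L - L^{2}$ ($a{\left(L,o \right)} = 3 - \left(L L + L\right) = 3 - \left(L^{2} + L\right) = 3 - \left(L + L^{2}\right) = 3 - L - L^{2}$)
$W{\left(m,v \right)} = \frac{3}{4} + \frac{6}{v}$ ($W{\left(m,v \right)} = \frac{3 - 0 - 0^{2}}{4} + \frac{6}{v} = \left(3 + 0 - 0\right) \frac{1}{4} + \frac{6}{v} = \left(3 + 0 + 0\right) \frac{1}{4} + \frac{6}{v} = 3 \cdot \frac{1}{4} + \frac{6}{v} = \frac{3}{4} + \frac{6}{v}$)
$998 \left(W{\left(3,-3 \right)} + 27\right)^{2} = 998 \left(\left(\frac{3}{4} + \frac{6}{-3}\right) + 27\right)^{2} = 998 \left(\left(\frac{3}{4} + 6 \left(- \frac{1}{3}\right)\right) + 27\right)^{2} = 998 \left(\left(\frac{3}{4} - 2\right) + 27\right)^{2} = 998 \left(- \frac{5}{4} + 27\right)^{2} = 998 \left(\frac{103}{4}\right)^{2} = 998 \cdot \frac{10609}{16} = \frac{5293891}{8}$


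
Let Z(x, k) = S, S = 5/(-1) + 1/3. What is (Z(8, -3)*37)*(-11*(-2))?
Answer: -11396/3 ≈ -3798.7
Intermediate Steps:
S = -14/3 (S = 5*(-1) + 1*(⅓) = -5 + ⅓ = -14/3 ≈ -4.6667)
Z(x, k) = -14/3
(Z(8, -3)*37)*(-11*(-2)) = (-14/3*37)*(-11*(-2)) = -518/3*22 = -11396/3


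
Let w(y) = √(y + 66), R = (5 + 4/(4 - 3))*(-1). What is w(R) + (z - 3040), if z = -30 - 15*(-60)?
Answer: -2170 + √57 ≈ -2162.4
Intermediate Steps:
z = 870 (z = -30 + 900 = 870)
R = -9 (R = (5 + 4/1)*(-1) = (5 + 4*1)*(-1) = (5 + 4)*(-1) = 9*(-1) = -9)
w(y) = √(66 + y)
w(R) + (z - 3040) = √(66 - 9) + (870 - 3040) = √57 - 2170 = -2170 + √57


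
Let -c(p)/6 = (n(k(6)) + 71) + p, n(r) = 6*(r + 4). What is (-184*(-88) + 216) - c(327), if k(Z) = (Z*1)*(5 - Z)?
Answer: 18724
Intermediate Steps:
k(Z) = Z*(5 - Z)
n(r) = 24 + 6*r (n(r) = 6*(4 + r) = 24 + 6*r)
c(p) = -354 - 6*p (c(p) = -6*(((24 + 6*(6*(5 - 1*6))) + 71) + p) = -6*(((24 + 6*(6*(5 - 6))) + 71) + p) = -6*(((24 + 6*(6*(-1))) + 71) + p) = -6*(((24 + 6*(-6)) + 71) + p) = -6*(((24 - 36) + 71) + p) = -6*((-12 + 71) + p) = -6*(59 + p) = -354 - 6*p)
(-184*(-88) + 216) - c(327) = (-184*(-88) + 216) - (-354 - 6*327) = (16192 + 216) - (-354 - 1962) = 16408 - 1*(-2316) = 16408 + 2316 = 18724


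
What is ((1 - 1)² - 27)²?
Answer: 729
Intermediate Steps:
((1 - 1)² - 27)² = (0² - 27)² = (0 - 27)² = (-27)² = 729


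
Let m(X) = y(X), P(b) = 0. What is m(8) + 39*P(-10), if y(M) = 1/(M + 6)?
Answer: 1/14 ≈ 0.071429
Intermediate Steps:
y(M) = 1/(6 + M)
m(X) = 1/(6 + X)
m(8) + 39*P(-10) = 1/(6 + 8) + 39*0 = 1/14 + 0 = 1/14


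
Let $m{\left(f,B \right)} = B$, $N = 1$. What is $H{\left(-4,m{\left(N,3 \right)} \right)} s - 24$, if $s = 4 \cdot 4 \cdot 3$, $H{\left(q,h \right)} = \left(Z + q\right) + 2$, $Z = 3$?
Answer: $24$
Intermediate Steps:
$H{\left(q,h \right)} = 5 + q$ ($H{\left(q,h \right)} = \left(3 + q\right) + 2 = 5 + q$)
$s = 48$ ($s = 16 \cdot 3 = 48$)
$H{\left(-4,m{\left(N,3 \right)} \right)} s - 24 = \left(5 - 4\right) 48 - 24 = 1 \cdot 48 - 24 = 48 - 24 = 24$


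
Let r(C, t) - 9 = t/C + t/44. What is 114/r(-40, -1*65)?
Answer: 10032/805 ≈ 12.462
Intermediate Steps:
r(C, t) = 9 + t/44 + t/C (r(C, t) = 9 + (t/C + t/44) = 9 + (t/44 + t/C) = 9 + t/44 + t/C)
114/r(-40, -1*65) = 114/(9 + (-1*65)/44 - 1*65/(-40)) = 114/(9 + (1/44)*(-65) - 65*(-1/40)) = 114/(9 - 65/44 + 13/8) = 114/(805/88) = 114*(88/805) = 10032/805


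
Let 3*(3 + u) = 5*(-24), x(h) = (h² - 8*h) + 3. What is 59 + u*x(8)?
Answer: -70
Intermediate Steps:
x(h) = 3 + h² - 8*h
u = -43 (u = -3 + (5*(-24))/3 = -3 + (⅓)*(-120) = -3 - 40 = -43)
59 + u*x(8) = 59 - 43*(3 + 8² - 8*8) = 59 - 43*(3 + 64 - 64) = 59 - 43*3 = 59 - 129 = -70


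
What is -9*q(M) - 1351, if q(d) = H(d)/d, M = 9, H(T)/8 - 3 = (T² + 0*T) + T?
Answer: -2095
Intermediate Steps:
H(T) = 24 + 8*T + 8*T² (H(T) = 24 + 8*((T² + 0*T) + T) = 24 + 8*((T² + 0) + T) = 24 + 8*(T² + T) = 24 + 8*(T + T²) = 24 + (8*T + 8*T²) = 24 + 8*T + 8*T²)
q(d) = (24 + 8*d + 8*d²)/d
-9*q(M) - 1351 = -9*(8 + 8*9 + 24/9) - 1351 = -9*(8 + 72 + 24*(⅑)) - 1351 = -9*(8 + 72 + 8/3) - 1351 = -9*248/3 - 1351 = -744 - 1351 = -2095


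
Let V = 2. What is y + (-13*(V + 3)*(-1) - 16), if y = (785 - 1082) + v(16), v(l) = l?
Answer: -232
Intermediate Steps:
y = -281 (y = (785 - 1082) + 16 = -297 + 16 = -281)
y + (-13*(V + 3)*(-1) - 16) = -281 + (-13*(2 + 3)*(-1) - 16) = -281 + (-65*(-1) - 16) = -281 + (-13*(-5) - 16) = -281 + (65 - 16) = -281 + 49 = -232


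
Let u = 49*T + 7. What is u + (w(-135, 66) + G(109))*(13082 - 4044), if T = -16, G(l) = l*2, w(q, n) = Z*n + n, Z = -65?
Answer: -36207005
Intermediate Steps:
w(q, n) = -64*n (w(q, n) = -65*n + n = -64*n)
G(l) = 2*l
u = -777 (u = 49*(-16) + 7 = -784 + 7 = -777)
u + (w(-135, 66) + G(109))*(13082 - 4044) = -777 + (-64*66 + 2*109)*(13082 - 4044) = -777 + (-4224 + 218)*9038 = -777 - 4006*9038 = -777 - 36206228 = -36207005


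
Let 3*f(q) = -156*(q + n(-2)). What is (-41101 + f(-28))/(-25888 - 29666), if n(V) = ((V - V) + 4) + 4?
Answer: 40061/55554 ≈ 0.72112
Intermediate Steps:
n(V) = 8 (n(V) = (0 + 4) + 4 = 4 + 4 = 8)
f(q) = -416 - 52*q (f(q) = (-156*(q + 8))/3 = (-156*(8 + q))/3 = (-1248 - 156*q)/3 = -416 - 52*q)
(-41101 + f(-28))/(-25888 - 29666) = (-41101 + (-416 - 52*(-28)))/(-25888 - 29666) = (-41101 + (-416 + 1456))/(-55554) = (-41101 + 1040)*(-1/55554) = -40061*(-1/55554) = 40061/55554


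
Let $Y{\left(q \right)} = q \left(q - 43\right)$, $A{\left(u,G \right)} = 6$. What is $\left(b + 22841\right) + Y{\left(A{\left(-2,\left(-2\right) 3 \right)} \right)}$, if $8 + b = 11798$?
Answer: $34409$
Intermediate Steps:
$Y{\left(q \right)} = q \left(-43 + q\right)$
$b = 11790$ ($b = -8 + 11798 = 11790$)
$\left(b + 22841\right) + Y{\left(A{\left(-2,\left(-2\right) 3 \right)} \right)} = \left(11790 + 22841\right) + 6 \left(-43 + 6\right) = 34631 + 6 \left(-37\right) = 34631 - 222 = 34409$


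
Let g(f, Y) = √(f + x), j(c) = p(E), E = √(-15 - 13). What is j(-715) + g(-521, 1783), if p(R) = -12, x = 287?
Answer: -12 + 3*I*√26 ≈ -12.0 + 15.297*I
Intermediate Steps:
E = 2*I*√7 (E = √(-28) = 2*I*√7 ≈ 5.2915*I)
j(c) = -12
g(f, Y) = √(287 + f) (g(f, Y) = √(f + 287) = √(287 + f))
j(-715) + g(-521, 1783) = -12 + √(287 - 521) = -12 + √(-234) = -12 + 3*I*√26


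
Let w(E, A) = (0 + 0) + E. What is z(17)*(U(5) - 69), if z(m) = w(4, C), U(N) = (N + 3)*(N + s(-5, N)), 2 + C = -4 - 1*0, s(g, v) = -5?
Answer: -276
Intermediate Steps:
C = -6 (C = -2 + (-4 - 1*0) = -2 + (-4 + 0) = -2 - 4 = -6)
U(N) = (-5 + N)*(3 + N) (U(N) = (N + 3)*(N - 5) = (3 + N)*(-5 + N) = (-5 + N)*(3 + N))
w(E, A) = E (w(E, A) = 0 + E = E)
z(m) = 4
z(17)*(U(5) - 69) = 4*((-15 + 5² - 2*5) - 69) = 4*((-15 + 25 - 10) - 69) = 4*(0 - 69) = 4*(-69) = -276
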